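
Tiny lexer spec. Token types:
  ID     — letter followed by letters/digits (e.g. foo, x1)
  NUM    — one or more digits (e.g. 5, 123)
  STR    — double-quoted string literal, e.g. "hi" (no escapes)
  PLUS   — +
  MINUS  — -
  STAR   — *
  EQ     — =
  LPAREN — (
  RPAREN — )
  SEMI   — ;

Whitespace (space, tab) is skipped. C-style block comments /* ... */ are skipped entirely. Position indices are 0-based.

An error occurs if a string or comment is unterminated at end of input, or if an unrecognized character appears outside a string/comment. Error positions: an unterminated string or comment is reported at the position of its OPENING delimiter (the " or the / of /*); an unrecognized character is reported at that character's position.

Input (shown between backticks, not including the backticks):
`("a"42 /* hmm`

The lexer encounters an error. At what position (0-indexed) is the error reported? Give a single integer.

pos=0: emit LPAREN '('
pos=1: enter STRING mode
pos=1: emit STR "a" (now at pos=4)
pos=4: emit NUM '42' (now at pos=6)
pos=7: enter COMMENT mode (saw '/*')
pos=7: ERROR — unterminated comment (reached EOF)

Answer: 7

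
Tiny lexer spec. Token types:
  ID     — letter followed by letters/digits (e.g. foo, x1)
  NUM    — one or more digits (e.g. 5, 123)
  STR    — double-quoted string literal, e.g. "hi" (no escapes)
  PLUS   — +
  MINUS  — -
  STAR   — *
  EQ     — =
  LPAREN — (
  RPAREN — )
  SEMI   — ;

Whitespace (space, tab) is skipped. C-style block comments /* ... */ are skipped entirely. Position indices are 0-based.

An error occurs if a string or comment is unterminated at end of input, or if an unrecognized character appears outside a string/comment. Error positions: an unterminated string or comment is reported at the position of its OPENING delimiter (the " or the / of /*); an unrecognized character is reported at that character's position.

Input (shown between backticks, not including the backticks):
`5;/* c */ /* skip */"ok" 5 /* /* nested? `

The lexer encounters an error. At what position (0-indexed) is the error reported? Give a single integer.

pos=0: emit NUM '5' (now at pos=1)
pos=1: emit SEMI ';'
pos=2: enter COMMENT mode (saw '/*')
exit COMMENT mode (now at pos=9)
pos=10: enter COMMENT mode (saw '/*')
exit COMMENT mode (now at pos=20)
pos=20: enter STRING mode
pos=20: emit STR "ok" (now at pos=24)
pos=25: emit NUM '5' (now at pos=26)
pos=27: enter COMMENT mode (saw '/*')
pos=27: ERROR — unterminated comment (reached EOF)

Answer: 27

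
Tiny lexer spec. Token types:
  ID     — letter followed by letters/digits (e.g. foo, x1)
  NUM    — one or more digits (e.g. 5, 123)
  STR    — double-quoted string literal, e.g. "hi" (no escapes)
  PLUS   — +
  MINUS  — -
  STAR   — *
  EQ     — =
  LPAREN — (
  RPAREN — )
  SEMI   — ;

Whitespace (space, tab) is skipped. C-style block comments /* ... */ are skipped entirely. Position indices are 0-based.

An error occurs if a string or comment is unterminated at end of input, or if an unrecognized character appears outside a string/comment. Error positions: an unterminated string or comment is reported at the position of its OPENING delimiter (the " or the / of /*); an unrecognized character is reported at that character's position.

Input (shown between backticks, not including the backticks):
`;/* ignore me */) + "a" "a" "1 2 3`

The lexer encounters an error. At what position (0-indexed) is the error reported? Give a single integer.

pos=0: emit SEMI ';'
pos=1: enter COMMENT mode (saw '/*')
exit COMMENT mode (now at pos=16)
pos=16: emit RPAREN ')'
pos=18: emit PLUS '+'
pos=20: enter STRING mode
pos=20: emit STR "a" (now at pos=23)
pos=24: enter STRING mode
pos=24: emit STR "a" (now at pos=27)
pos=28: enter STRING mode
pos=28: ERROR — unterminated string

Answer: 28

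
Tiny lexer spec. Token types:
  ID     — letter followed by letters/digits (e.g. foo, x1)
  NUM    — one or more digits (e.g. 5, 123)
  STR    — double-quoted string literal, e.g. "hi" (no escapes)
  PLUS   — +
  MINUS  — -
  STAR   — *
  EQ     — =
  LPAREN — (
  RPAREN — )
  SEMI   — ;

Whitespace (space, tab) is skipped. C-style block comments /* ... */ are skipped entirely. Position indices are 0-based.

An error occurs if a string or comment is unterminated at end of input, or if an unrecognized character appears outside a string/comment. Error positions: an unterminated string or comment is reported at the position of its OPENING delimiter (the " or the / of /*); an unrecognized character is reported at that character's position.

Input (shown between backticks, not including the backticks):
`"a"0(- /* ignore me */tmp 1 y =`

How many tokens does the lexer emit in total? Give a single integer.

pos=0: enter STRING mode
pos=0: emit STR "a" (now at pos=3)
pos=3: emit NUM '0' (now at pos=4)
pos=4: emit LPAREN '('
pos=5: emit MINUS '-'
pos=7: enter COMMENT mode (saw '/*')
exit COMMENT mode (now at pos=22)
pos=22: emit ID 'tmp' (now at pos=25)
pos=26: emit NUM '1' (now at pos=27)
pos=28: emit ID 'y' (now at pos=29)
pos=30: emit EQ '='
DONE. 8 tokens: [STR, NUM, LPAREN, MINUS, ID, NUM, ID, EQ]

Answer: 8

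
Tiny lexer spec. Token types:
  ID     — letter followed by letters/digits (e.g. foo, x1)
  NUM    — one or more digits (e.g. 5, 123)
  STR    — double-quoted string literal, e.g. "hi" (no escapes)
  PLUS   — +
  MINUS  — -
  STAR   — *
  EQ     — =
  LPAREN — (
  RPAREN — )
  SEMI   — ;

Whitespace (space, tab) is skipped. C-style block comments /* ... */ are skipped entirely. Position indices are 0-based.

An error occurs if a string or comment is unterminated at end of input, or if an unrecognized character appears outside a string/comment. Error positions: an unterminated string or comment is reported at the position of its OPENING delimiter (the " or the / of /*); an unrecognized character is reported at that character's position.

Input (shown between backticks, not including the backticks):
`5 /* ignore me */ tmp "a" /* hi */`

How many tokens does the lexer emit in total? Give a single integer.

pos=0: emit NUM '5' (now at pos=1)
pos=2: enter COMMENT mode (saw '/*')
exit COMMENT mode (now at pos=17)
pos=18: emit ID 'tmp' (now at pos=21)
pos=22: enter STRING mode
pos=22: emit STR "a" (now at pos=25)
pos=26: enter COMMENT mode (saw '/*')
exit COMMENT mode (now at pos=34)
DONE. 3 tokens: [NUM, ID, STR]

Answer: 3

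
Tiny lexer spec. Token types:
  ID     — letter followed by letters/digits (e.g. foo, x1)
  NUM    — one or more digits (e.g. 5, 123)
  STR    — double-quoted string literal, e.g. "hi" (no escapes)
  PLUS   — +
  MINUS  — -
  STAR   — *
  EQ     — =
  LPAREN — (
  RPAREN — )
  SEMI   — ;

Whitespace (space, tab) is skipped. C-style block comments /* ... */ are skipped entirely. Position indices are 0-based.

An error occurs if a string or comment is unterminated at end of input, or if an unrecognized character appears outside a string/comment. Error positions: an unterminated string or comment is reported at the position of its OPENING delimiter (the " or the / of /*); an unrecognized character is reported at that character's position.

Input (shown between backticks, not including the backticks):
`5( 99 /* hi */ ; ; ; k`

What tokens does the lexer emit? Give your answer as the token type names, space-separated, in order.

pos=0: emit NUM '5' (now at pos=1)
pos=1: emit LPAREN '('
pos=3: emit NUM '99' (now at pos=5)
pos=6: enter COMMENT mode (saw '/*')
exit COMMENT mode (now at pos=14)
pos=15: emit SEMI ';'
pos=17: emit SEMI ';'
pos=19: emit SEMI ';'
pos=21: emit ID 'k' (now at pos=22)
DONE. 7 tokens: [NUM, LPAREN, NUM, SEMI, SEMI, SEMI, ID]

Answer: NUM LPAREN NUM SEMI SEMI SEMI ID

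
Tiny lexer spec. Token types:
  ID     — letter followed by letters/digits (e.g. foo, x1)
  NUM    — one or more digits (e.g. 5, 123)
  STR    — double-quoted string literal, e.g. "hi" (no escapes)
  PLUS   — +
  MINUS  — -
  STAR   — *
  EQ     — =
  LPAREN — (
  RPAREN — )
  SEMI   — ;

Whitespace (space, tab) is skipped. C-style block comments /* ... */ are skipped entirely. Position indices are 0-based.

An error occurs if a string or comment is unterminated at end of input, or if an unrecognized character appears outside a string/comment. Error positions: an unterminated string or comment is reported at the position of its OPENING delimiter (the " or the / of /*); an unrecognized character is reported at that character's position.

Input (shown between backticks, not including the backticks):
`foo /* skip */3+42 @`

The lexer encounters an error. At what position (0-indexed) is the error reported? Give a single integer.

Answer: 19

Derivation:
pos=0: emit ID 'foo' (now at pos=3)
pos=4: enter COMMENT mode (saw '/*')
exit COMMENT mode (now at pos=14)
pos=14: emit NUM '3' (now at pos=15)
pos=15: emit PLUS '+'
pos=16: emit NUM '42' (now at pos=18)
pos=19: ERROR — unrecognized char '@'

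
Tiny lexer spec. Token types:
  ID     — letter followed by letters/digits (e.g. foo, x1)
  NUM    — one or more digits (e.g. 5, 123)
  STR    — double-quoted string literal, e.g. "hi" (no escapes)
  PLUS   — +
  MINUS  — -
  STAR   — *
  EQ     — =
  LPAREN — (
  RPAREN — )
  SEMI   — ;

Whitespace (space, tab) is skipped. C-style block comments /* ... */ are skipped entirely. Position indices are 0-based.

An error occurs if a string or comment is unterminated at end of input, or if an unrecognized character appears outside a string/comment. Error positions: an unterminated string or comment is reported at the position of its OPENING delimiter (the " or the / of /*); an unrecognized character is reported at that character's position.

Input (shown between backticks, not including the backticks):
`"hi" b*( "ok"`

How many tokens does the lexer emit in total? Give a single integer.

pos=0: enter STRING mode
pos=0: emit STR "hi" (now at pos=4)
pos=5: emit ID 'b' (now at pos=6)
pos=6: emit STAR '*'
pos=7: emit LPAREN '('
pos=9: enter STRING mode
pos=9: emit STR "ok" (now at pos=13)
DONE. 5 tokens: [STR, ID, STAR, LPAREN, STR]

Answer: 5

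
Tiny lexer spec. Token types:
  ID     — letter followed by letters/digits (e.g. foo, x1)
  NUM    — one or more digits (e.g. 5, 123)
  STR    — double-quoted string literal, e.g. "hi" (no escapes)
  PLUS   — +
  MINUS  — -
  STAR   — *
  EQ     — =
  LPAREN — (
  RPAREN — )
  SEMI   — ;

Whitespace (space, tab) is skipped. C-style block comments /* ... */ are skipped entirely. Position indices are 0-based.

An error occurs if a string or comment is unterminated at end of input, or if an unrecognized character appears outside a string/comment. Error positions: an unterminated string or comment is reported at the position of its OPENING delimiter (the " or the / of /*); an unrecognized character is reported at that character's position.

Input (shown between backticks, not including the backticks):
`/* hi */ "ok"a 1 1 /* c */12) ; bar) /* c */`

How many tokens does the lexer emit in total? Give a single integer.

pos=0: enter COMMENT mode (saw '/*')
exit COMMENT mode (now at pos=8)
pos=9: enter STRING mode
pos=9: emit STR "ok" (now at pos=13)
pos=13: emit ID 'a' (now at pos=14)
pos=15: emit NUM '1' (now at pos=16)
pos=17: emit NUM '1' (now at pos=18)
pos=19: enter COMMENT mode (saw '/*')
exit COMMENT mode (now at pos=26)
pos=26: emit NUM '12' (now at pos=28)
pos=28: emit RPAREN ')'
pos=30: emit SEMI ';'
pos=32: emit ID 'bar' (now at pos=35)
pos=35: emit RPAREN ')'
pos=37: enter COMMENT mode (saw '/*')
exit COMMENT mode (now at pos=44)
DONE. 9 tokens: [STR, ID, NUM, NUM, NUM, RPAREN, SEMI, ID, RPAREN]

Answer: 9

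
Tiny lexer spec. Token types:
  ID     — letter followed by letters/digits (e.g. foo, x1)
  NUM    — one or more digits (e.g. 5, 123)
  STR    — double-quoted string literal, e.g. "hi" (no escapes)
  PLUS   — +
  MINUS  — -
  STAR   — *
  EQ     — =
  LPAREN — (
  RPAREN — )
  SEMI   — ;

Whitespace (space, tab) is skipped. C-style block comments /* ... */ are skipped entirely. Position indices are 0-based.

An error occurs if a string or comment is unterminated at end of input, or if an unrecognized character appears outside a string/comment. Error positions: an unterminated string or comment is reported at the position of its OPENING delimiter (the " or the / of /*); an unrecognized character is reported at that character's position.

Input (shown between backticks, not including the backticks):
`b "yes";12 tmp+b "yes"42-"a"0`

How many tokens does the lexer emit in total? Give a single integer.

pos=0: emit ID 'b' (now at pos=1)
pos=2: enter STRING mode
pos=2: emit STR "yes" (now at pos=7)
pos=7: emit SEMI ';'
pos=8: emit NUM '12' (now at pos=10)
pos=11: emit ID 'tmp' (now at pos=14)
pos=14: emit PLUS '+'
pos=15: emit ID 'b' (now at pos=16)
pos=17: enter STRING mode
pos=17: emit STR "yes" (now at pos=22)
pos=22: emit NUM '42' (now at pos=24)
pos=24: emit MINUS '-'
pos=25: enter STRING mode
pos=25: emit STR "a" (now at pos=28)
pos=28: emit NUM '0' (now at pos=29)
DONE. 12 tokens: [ID, STR, SEMI, NUM, ID, PLUS, ID, STR, NUM, MINUS, STR, NUM]

Answer: 12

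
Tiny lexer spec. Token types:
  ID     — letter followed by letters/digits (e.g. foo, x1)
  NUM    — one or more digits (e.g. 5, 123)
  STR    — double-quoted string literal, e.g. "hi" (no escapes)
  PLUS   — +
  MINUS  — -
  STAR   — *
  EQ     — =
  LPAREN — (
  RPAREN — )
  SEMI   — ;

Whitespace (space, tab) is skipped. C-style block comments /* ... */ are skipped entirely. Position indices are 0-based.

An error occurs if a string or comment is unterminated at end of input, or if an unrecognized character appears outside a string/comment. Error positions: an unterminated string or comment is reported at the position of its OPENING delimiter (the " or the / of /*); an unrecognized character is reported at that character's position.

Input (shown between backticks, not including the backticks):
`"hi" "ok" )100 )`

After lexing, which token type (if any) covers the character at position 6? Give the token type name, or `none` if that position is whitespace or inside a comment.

Answer: STR

Derivation:
pos=0: enter STRING mode
pos=0: emit STR "hi" (now at pos=4)
pos=5: enter STRING mode
pos=5: emit STR "ok" (now at pos=9)
pos=10: emit RPAREN ')'
pos=11: emit NUM '100' (now at pos=14)
pos=15: emit RPAREN ')'
DONE. 5 tokens: [STR, STR, RPAREN, NUM, RPAREN]
Position 6: char is 'o' -> STR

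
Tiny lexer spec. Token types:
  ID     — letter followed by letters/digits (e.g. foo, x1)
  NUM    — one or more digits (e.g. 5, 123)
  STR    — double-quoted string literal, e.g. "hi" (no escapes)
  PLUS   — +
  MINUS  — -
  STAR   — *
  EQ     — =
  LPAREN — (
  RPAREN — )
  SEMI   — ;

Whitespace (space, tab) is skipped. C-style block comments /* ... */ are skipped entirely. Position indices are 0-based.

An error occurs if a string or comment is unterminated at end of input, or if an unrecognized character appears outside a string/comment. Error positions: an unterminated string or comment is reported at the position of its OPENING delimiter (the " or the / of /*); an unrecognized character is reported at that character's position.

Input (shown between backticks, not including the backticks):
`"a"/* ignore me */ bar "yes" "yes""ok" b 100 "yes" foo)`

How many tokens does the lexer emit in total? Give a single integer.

Answer: 10

Derivation:
pos=0: enter STRING mode
pos=0: emit STR "a" (now at pos=3)
pos=3: enter COMMENT mode (saw '/*')
exit COMMENT mode (now at pos=18)
pos=19: emit ID 'bar' (now at pos=22)
pos=23: enter STRING mode
pos=23: emit STR "yes" (now at pos=28)
pos=29: enter STRING mode
pos=29: emit STR "yes" (now at pos=34)
pos=34: enter STRING mode
pos=34: emit STR "ok" (now at pos=38)
pos=39: emit ID 'b' (now at pos=40)
pos=41: emit NUM '100' (now at pos=44)
pos=45: enter STRING mode
pos=45: emit STR "yes" (now at pos=50)
pos=51: emit ID 'foo' (now at pos=54)
pos=54: emit RPAREN ')'
DONE. 10 tokens: [STR, ID, STR, STR, STR, ID, NUM, STR, ID, RPAREN]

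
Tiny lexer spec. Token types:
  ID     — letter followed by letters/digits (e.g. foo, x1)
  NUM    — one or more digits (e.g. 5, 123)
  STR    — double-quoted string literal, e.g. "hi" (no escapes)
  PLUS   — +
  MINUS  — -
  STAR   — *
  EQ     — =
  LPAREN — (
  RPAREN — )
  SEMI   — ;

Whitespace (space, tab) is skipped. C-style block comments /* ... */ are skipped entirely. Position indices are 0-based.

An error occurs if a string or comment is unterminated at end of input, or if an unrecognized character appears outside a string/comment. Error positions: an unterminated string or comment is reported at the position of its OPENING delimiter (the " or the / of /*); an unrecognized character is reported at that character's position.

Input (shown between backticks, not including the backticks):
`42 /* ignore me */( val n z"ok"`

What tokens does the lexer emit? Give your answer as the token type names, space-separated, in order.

pos=0: emit NUM '42' (now at pos=2)
pos=3: enter COMMENT mode (saw '/*')
exit COMMENT mode (now at pos=18)
pos=18: emit LPAREN '('
pos=20: emit ID 'val' (now at pos=23)
pos=24: emit ID 'n' (now at pos=25)
pos=26: emit ID 'z' (now at pos=27)
pos=27: enter STRING mode
pos=27: emit STR "ok" (now at pos=31)
DONE. 6 tokens: [NUM, LPAREN, ID, ID, ID, STR]

Answer: NUM LPAREN ID ID ID STR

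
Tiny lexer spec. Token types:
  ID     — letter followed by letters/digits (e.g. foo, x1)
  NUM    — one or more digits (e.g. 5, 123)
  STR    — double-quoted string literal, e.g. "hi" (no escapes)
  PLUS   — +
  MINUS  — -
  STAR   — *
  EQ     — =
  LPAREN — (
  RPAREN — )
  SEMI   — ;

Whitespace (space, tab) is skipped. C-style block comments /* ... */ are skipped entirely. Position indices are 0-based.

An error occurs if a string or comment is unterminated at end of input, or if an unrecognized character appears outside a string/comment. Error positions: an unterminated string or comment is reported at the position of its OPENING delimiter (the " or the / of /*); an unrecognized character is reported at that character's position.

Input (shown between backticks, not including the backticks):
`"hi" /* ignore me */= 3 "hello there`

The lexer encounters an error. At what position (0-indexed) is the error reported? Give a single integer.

Answer: 24

Derivation:
pos=0: enter STRING mode
pos=0: emit STR "hi" (now at pos=4)
pos=5: enter COMMENT mode (saw '/*')
exit COMMENT mode (now at pos=20)
pos=20: emit EQ '='
pos=22: emit NUM '3' (now at pos=23)
pos=24: enter STRING mode
pos=24: ERROR — unterminated string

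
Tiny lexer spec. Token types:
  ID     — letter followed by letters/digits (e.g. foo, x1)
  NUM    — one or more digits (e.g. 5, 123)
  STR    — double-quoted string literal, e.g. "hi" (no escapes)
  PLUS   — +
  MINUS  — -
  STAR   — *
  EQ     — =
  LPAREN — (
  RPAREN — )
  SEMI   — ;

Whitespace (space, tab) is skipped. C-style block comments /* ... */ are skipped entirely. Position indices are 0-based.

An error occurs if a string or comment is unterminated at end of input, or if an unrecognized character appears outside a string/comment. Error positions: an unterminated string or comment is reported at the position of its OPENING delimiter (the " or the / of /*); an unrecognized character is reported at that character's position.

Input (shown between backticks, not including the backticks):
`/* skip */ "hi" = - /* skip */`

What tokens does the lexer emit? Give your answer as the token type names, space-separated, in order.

pos=0: enter COMMENT mode (saw '/*')
exit COMMENT mode (now at pos=10)
pos=11: enter STRING mode
pos=11: emit STR "hi" (now at pos=15)
pos=16: emit EQ '='
pos=18: emit MINUS '-'
pos=20: enter COMMENT mode (saw '/*')
exit COMMENT mode (now at pos=30)
DONE. 3 tokens: [STR, EQ, MINUS]

Answer: STR EQ MINUS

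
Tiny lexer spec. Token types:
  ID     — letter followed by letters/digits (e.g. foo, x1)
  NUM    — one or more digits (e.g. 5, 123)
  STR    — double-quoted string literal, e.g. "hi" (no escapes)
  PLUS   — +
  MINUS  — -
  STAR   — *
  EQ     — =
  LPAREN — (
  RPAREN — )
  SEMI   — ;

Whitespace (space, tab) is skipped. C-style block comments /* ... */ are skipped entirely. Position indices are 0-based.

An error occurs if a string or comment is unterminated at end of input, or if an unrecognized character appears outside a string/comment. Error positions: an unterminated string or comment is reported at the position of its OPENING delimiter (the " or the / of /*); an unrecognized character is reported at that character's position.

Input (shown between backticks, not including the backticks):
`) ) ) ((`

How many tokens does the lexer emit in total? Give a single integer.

pos=0: emit RPAREN ')'
pos=2: emit RPAREN ')'
pos=4: emit RPAREN ')'
pos=6: emit LPAREN '('
pos=7: emit LPAREN '('
DONE. 5 tokens: [RPAREN, RPAREN, RPAREN, LPAREN, LPAREN]

Answer: 5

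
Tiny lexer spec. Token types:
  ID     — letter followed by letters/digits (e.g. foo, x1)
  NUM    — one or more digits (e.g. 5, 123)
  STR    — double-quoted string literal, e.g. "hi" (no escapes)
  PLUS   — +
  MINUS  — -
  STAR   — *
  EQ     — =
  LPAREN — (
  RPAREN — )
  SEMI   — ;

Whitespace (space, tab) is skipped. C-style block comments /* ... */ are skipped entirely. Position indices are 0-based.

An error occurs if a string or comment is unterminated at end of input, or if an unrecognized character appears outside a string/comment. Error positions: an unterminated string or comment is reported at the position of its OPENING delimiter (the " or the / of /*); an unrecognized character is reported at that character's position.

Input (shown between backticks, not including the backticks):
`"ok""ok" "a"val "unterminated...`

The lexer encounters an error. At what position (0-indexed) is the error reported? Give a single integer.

pos=0: enter STRING mode
pos=0: emit STR "ok" (now at pos=4)
pos=4: enter STRING mode
pos=4: emit STR "ok" (now at pos=8)
pos=9: enter STRING mode
pos=9: emit STR "a" (now at pos=12)
pos=12: emit ID 'val' (now at pos=15)
pos=16: enter STRING mode
pos=16: ERROR — unterminated string

Answer: 16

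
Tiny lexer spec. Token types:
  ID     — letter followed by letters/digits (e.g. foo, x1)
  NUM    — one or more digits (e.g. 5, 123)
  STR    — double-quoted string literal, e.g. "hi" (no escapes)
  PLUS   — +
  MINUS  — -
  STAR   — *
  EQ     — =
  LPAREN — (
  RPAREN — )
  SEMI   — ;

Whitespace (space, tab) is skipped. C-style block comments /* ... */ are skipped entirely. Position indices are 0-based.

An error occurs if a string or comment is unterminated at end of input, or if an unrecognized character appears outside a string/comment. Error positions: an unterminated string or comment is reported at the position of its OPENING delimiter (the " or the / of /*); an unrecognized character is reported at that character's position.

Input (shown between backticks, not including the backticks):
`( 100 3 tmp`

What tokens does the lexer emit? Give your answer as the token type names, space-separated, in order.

Answer: LPAREN NUM NUM ID

Derivation:
pos=0: emit LPAREN '('
pos=2: emit NUM '100' (now at pos=5)
pos=6: emit NUM '3' (now at pos=7)
pos=8: emit ID 'tmp' (now at pos=11)
DONE. 4 tokens: [LPAREN, NUM, NUM, ID]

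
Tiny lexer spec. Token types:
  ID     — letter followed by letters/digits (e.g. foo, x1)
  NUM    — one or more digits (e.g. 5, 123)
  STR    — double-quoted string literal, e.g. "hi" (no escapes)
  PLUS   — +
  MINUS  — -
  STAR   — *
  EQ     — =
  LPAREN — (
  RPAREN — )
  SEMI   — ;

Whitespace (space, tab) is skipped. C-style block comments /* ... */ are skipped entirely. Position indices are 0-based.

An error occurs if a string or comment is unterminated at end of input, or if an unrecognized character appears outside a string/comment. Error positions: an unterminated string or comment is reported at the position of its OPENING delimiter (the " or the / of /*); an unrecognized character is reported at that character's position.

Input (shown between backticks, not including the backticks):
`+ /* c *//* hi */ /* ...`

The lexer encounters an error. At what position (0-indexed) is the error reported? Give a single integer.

Answer: 18

Derivation:
pos=0: emit PLUS '+'
pos=2: enter COMMENT mode (saw '/*')
exit COMMENT mode (now at pos=9)
pos=9: enter COMMENT mode (saw '/*')
exit COMMENT mode (now at pos=17)
pos=18: enter COMMENT mode (saw '/*')
pos=18: ERROR — unterminated comment (reached EOF)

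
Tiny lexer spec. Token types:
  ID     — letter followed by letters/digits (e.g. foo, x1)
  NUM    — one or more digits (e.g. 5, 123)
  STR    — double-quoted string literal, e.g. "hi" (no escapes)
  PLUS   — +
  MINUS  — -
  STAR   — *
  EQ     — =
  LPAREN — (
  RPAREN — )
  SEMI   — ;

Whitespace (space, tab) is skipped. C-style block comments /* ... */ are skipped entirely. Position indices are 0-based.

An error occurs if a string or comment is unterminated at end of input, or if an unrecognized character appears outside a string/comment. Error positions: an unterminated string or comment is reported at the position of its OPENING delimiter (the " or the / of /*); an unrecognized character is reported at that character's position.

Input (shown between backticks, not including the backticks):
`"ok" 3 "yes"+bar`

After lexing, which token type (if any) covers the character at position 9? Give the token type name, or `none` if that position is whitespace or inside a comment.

pos=0: enter STRING mode
pos=0: emit STR "ok" (now at pos=4)
pos=5: emit NUM '3' (now at pos=6)
pos=7: enter STRING mode
pos=7: emit STR "yes" (now at pos=12)
pos=12: emit PLUS '+'
pos=13: emit ID 'bar' (now at pos=16)
DONE. 5 tokens: [STR, NUM, STR, PLUS, ID]
Position 9: char is 'e' -> STR

Answer: STR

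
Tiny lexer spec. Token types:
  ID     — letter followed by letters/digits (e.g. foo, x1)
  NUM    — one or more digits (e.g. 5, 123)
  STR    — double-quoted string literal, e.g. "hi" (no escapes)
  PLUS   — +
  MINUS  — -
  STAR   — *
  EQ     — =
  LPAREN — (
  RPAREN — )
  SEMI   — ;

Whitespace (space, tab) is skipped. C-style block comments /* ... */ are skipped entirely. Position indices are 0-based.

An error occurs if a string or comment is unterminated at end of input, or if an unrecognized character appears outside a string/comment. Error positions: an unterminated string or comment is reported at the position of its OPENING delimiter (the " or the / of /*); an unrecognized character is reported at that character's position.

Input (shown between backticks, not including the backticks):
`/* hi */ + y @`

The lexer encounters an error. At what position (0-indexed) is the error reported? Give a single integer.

Answer: 13

Derivation:
pos=0: enter COMMENT mode (saw '/*')
exit COMMENT mode (now at pos=8)
pos=9: emit PLUS '+'
pos=11: emit ID 'y' (now at pos=12)
pos=13: ERROR — unrecognized char '@'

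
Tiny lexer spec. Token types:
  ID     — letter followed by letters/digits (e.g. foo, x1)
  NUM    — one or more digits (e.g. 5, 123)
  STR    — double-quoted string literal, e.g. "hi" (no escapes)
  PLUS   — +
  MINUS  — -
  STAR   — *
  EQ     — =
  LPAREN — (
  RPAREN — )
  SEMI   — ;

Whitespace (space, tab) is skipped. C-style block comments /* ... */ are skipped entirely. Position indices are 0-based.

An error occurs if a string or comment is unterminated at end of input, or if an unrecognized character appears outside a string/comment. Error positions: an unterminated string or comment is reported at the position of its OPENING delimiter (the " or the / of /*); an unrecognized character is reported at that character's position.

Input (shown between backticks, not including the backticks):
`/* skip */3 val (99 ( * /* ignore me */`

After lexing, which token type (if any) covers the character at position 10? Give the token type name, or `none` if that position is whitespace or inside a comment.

Answer: NUM

Derivation:
pos=0: enter COMMENT mode (saw '/*')
exit COMMENT mode (now at pos=10)
pos=10: emit NUM '3' (now at pos=11)
pos=12: emit ID 'val' (now at pos=15)
pos=16: emit LPAREN '('
pos=17: emit NUM '99' (now at pos=19)
pos=20: emit LPAREN '('
pos=22: emit STAR '*'
pos=24: enter COMMENT mode (saw '/*')
exit COMMENT mode (now at pos=39)
DONE. 6 tokens: [NUM, ID, LPAREN, NUM, LPAREN, STAR]
Position 10: char is '3' -> NUM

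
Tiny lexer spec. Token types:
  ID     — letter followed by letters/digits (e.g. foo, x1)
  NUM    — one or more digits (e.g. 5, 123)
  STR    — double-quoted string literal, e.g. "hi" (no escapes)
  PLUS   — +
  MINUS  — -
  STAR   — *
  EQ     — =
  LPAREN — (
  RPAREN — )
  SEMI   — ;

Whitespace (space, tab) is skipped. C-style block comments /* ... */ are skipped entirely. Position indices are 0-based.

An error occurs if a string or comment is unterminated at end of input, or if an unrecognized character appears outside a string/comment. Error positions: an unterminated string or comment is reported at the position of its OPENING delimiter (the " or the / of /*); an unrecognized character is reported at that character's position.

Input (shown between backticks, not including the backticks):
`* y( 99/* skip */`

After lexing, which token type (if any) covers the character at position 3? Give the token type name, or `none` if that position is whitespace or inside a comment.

Answer: LPAREN

Derivation:
pos=0: emit STAR '*'
pos=2: emit ID 'y' (now at pos=3)
pos=3: emit LPAREN '('
pos=5: emit NUM '99' (now at pos=7)
pos=7: enter COMMENT mode (saw '/*')
exit COMMENT mode (now at pos=17)
DONE. 4 tokens: [STAR, ID, LPAREN, NUM]
Position 3: char is '(' -> LPAREN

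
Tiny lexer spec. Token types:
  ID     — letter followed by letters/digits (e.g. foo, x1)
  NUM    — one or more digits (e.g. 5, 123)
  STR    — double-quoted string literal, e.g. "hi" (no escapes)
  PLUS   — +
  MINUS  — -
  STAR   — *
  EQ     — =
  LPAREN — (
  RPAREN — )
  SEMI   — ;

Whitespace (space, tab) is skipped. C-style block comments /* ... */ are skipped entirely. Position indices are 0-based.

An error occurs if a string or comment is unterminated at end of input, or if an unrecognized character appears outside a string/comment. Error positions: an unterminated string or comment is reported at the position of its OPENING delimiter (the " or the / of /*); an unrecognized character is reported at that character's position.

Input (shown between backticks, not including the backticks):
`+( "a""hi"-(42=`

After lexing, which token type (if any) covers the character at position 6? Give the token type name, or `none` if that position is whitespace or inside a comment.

pos=0: emit PLUS '+'
pos=1: emit LPAREN '('
pos=3: enter STRING mode
pos=3: emit STR "a" (now at pos=6)
pos=6: enter STRING mode
pos=6: emit STR "hi" (now at pos=10)
pos=10: emit MINUS '-'
pos=11: emit LPAREN '('
pos=12: emit NUM '42' (now at pos=14)
pos=14: emit EQ '='
DONE. 8 tokens: [PLUS, LPAREN, STR, STR, MINUS, LPAREN, NUM, EQ]
Position 6: char is '"' -> STR

Answer: STR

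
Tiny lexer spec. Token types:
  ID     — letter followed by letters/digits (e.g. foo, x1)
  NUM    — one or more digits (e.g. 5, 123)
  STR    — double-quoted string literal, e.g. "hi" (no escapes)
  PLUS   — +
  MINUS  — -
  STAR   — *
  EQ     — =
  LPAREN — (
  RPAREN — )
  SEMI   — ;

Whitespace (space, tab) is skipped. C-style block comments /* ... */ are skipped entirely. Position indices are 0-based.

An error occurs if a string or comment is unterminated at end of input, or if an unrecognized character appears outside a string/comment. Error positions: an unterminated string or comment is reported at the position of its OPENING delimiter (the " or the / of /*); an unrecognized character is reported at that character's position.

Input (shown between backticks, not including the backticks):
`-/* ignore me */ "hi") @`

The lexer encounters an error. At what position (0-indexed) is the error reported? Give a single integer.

Answer: 23

Derivation:
pos=0: emit MINUS '-'
pos=1: enter COMMENT mode (saw '/*')
exit COMMENT mode (now at pos=16)
pos=17: enter STRING mode
pos=17: emit STR "hi" (now at pos=21)
pos=21: emit RPAREN ')'
pos=23: ERROR — unrecognized char '@'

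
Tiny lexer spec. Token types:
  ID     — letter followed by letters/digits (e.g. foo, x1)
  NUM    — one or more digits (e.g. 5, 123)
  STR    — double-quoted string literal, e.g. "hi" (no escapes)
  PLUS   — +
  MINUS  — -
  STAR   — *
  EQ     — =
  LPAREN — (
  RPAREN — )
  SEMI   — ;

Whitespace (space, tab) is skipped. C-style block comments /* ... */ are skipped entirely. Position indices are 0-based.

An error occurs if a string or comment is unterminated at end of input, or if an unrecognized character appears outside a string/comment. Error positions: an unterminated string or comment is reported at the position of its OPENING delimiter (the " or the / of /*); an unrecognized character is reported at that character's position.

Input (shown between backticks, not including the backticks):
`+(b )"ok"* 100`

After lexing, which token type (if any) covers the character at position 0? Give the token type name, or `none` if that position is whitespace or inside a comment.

pos=0: emit PLUS '+'
pos=1: emit LPAREN '('
pos=2: emit ID 'b' (now at pos=3)
pos=4: emit RPAREN ')'
pos=5: enter STRING mode
pos=5: emit STR "ok" (now at pos=9)
pos=9: emit STAR '*'
pos=11: emit NUM '100' (now at pos=14)
DONE. 7 tokens: [PLUS, LPAREN, ID, RPAREN, STR, STAR, NUM]
Position 0: char is '+' -> PLUS

Answer: PLUS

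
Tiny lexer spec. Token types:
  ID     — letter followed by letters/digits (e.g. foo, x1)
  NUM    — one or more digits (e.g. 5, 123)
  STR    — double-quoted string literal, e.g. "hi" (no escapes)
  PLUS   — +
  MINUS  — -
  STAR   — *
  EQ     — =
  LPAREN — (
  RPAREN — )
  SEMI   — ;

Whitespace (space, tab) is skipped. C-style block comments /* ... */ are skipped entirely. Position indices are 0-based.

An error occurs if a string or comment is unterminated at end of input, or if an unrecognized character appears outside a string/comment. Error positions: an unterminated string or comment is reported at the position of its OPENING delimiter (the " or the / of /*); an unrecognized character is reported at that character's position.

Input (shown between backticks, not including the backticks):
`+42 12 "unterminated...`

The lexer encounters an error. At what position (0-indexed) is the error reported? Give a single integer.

pos=0: emit PLUS '+'
pos=1: emit NUM '42' (now at pos=3)
pos=4: emit NUM '12' (now at pos=6)
pos=7: enter STRING mode
pos=7: ERROR — unterminated string

Answer: 7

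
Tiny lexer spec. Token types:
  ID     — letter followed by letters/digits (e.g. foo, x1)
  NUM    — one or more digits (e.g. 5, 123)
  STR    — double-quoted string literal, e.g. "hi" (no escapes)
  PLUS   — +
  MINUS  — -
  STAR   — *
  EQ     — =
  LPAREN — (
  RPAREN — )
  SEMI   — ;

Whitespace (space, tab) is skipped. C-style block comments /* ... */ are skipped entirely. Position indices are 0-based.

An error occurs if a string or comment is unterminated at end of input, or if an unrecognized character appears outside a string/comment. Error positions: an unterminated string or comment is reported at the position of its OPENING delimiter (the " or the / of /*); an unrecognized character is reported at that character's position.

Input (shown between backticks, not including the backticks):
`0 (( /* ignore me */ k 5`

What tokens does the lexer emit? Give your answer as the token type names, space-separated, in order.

Answer: NUM LPAREN LPAREN ID NUM

Derivation:
pos=0: emit NUM '0' (now at pos=1)
pos=2: emit LPAREN '('
pos=3: emit LPAREN '('
pos=5: enter COMMENT mode (saw '/*')
exit COMMENT mode (now at pos=20)
pos=21: emit ID 'k' (now at pos=22)
pos=23: emit NUM '5' (now at pos=24)
DONE. 5 tokens: [NUM, LPAREN, LPAREN, ID, NUM]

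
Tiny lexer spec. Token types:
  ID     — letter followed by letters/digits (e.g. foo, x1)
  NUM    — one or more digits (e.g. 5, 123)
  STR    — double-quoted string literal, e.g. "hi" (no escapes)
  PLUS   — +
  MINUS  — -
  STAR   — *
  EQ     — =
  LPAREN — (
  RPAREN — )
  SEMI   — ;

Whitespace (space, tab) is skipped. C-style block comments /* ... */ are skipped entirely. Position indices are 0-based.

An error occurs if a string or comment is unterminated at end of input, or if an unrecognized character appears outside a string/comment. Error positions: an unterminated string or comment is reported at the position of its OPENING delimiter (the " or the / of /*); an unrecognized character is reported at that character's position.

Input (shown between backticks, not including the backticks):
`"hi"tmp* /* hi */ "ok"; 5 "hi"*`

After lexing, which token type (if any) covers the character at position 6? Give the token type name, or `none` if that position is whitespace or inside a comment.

Answer: ID

Derivation:
pos=0: enter STRING mode
pos=0: emit STR "hi" (now at pos=4)
pos=4: emit ID 'tmp' (now at pos=7)
pos=7: emit STAR '*'
pos=9: enter COMMENT mode (saw '/*')
exit COMMENT mode (now at pos=17)
pos=18: enter STRING mode
pos=18: emit STR "ok" (now at pos=22)
pos=22: emit SEMI ';'
pos=24: emit NUM '5' (now at pos=25)
pos=26: enter STRING mode
pos=26: emit STR "hi" (now at pos=30)
pos=30: emit STAR '*'
DONE. 8 tokens: [STR, ID, STAR, STR, SEMI, NUM, STR, STAR]
Position 6: char is 'p' -> ID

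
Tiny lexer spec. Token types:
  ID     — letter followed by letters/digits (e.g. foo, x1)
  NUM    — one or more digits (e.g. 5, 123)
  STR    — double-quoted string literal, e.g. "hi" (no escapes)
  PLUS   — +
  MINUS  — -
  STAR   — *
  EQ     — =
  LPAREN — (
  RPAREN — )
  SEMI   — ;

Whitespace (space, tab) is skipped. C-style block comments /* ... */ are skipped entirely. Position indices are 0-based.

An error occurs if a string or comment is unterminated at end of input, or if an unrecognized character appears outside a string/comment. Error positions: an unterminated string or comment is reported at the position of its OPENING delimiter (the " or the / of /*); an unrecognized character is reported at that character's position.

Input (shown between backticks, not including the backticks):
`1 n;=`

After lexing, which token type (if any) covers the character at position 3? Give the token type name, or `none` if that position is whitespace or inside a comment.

pos=0: emit NUM '1' (now at pos=1)
pos=2: emit ID 'n' (now at pos=3)
pos=3: emit SEMI ';'
pos=4: emit EQ '='
DONE. 4 tokens: [NUM, ID, SEMI, EQ]
Position 3: char is ';' -> SEMI

Answer: SEMI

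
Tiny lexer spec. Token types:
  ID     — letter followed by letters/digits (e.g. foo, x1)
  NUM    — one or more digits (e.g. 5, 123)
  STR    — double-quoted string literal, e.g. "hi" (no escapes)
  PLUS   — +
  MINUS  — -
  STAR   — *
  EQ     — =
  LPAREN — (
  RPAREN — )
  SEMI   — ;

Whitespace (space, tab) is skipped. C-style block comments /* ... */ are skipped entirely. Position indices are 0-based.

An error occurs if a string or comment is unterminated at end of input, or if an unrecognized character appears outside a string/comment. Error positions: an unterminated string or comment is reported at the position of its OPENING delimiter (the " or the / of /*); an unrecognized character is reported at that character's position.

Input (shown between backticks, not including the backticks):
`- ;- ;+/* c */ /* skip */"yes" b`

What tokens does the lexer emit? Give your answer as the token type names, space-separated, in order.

pos=0: emit MINUS '-'
pos=2: emit SEMI ';'
pos=3: emit MINUS '-'
pos=5: emit SEMI ';'
pos=6: emit PLUS '+'
pos=7: enter COMMENT mode (saw '/*')
exit COMMENT mode (now at pos=14)
pos=15: enter COMMENT mode (saw '/*')
exit COMMENT mode (now at pos=25)
pos=25: enter STRING mode
pos=25: emit STR "yes" (now at pos=30)
pos=31: emit ID 'b' (now at pos=32)
DONE. 7 tokens: [MINUS, SEMI, MINUS, SEMI, PLUS, STR, ID]

Answer: MINUS SEMI MINUS SEMI PLUS STR ID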